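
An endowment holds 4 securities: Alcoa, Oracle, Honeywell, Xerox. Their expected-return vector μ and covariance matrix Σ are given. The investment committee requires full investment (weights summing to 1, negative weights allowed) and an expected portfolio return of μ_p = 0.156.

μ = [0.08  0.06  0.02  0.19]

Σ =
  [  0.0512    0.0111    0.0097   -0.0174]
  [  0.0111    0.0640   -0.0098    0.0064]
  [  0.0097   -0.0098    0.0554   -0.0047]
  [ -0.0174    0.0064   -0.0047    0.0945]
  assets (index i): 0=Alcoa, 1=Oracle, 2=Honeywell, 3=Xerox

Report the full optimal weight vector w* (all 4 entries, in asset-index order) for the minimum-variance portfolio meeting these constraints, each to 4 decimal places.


0.5340  -0.0366  -0.1175  0.6202

p=Σ⁻¹μ = [2.2672  0.3377  0.2288  2.4165]
q=Σ⁻¹𝟙 = [17.6555  14.0322  18.6129  13.8083]
a=μᵀp=0.665355  b=𝟙ᵀp=5.250197  c=𝟙ᵀq=64.108827  D=ac−b²=15.090565
λ₁=(c·0.156−b)/D = (64.108827·0.156−5.250197)/15.090565 = 0.314818
λ₂=(a−b·0.156)/D = (0.665355−5.250197·0.156)/15.090565 = -0.010184
w* = 0.314818·p + -0.010184·q:
  w_0 = 0.314818·2.2672 + -0.010184·17.6555 = 0.5340  (Alcoa)
  w_1 = 0.314818·0.3377 + -0.010184·14.0322 = -0.0366  (Oracle)
  w_2 = 0.314818·0.2288 + -0.010184·18.6129 = -0.1175  (Honeywell)
  w_3 = 0.314818·2.4165 + -0.010184·13.8083 = 0.6202  (Xerox)
Σw_i=1.0000  μᵀw=0.1560
σ²=wᵀΣw=λ₁·μ_p+λ₂ = 0.314818·0.156 + -0.010184 = 0.038928 ≈ 0.0389


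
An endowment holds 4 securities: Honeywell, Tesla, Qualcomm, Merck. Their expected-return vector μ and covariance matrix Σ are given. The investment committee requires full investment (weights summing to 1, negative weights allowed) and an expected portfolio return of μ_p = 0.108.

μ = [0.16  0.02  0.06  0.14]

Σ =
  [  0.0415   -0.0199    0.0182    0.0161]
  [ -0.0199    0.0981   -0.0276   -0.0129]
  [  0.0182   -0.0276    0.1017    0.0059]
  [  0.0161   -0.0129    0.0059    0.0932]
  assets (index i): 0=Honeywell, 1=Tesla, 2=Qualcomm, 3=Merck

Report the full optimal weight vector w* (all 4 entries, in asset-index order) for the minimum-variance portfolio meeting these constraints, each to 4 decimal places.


u=Σ⁻¹μ = [3.9833  1.1789  0.1409  0.9683]
v=Σ⁻¹𝟙 = [25.7536  19.3216  9.9848  8.3230]
a=μᵀu=0.804915  b=𝟙ᵀu=6.271319  c=𝟙ᵀv=63.382969  D=ac−b²=11.688484
λ₁=(c·0.108−b)/D = (63.382969·0.108−6.271319)/11.688484 = 0.049112
λ₂=(a−b·0.108)/D = (0.804915−6.271319·0.108)/11.688484 = 0.010918
w* = 0.049112·u + 0.010918·v:
  w_0 = 0.049112·3.9833 + 0.010918·25.7536 = 0.4768  (Honeywell)
  w_1 = 0.049112·1.1789 + 0.010918·19.3216 = 0.2688  (Tesla)
  w_2 = 0.049112·0.1409 + 0.010918·9.9848 = 0.1159  (Qualcomm)
  w_3 = 0.049112·0.9683 + 0.010918·8.3230 = 0.1384  (Merck)
Σw_i=1.0000  μᵀw=0.1080
σ²=wᵀΣw=λ₁·μ_p+λ₂ = 0.049112·0.108 + 0.010918 = 0.016222 ≈ 0.0162

0.4768  0.2688  0.1159  0.1384


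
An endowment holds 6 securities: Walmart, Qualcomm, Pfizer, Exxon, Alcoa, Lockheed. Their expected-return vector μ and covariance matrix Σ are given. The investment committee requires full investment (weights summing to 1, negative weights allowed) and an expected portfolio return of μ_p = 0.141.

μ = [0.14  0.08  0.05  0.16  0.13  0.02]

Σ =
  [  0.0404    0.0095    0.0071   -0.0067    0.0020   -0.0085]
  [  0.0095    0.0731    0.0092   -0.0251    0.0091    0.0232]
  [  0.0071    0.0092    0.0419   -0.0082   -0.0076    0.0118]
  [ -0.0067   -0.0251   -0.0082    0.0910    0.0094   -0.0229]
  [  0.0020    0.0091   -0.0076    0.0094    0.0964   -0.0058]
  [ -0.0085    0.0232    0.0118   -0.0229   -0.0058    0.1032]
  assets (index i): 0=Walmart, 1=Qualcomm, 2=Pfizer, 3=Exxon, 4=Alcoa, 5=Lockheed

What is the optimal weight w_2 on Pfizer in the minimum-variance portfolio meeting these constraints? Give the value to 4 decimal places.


-0.0579

x=Σ⁻¹μ = [3.6091  0.9879  0.8170  2.4577  1.0521  0.7801]
y=Σ⁻¹𝟙 = [24.2919  9.6725  19.6992  19.2917  9.3545  12.0704]
a=μᵀx=1.170757  b=𝟙ᵀx=9.703793  c=𝟙ᵀy=94.380209  D=ac−b²=16.332660
λ₁=(c·0.141−b)/D = (94.380209·0.141−9.703793)/16.332660 = 0.220651
λ₂=(a−b·0.141)/D = (1.170757−9.703793·0.141)/16.332660 = -0.012091
w* = 0.220651·x + -0.012091·y:
  w_0 = 0.220651·3.6091 + -0.012091·24.2919 = 0.5026  (Walmart)
  w_1 = 0.220651·0.9879 + -0.012091·9.6725 = 0.1010  (Qualcomm)
  w_2 = 0.220651·0.8170 + -0.012091·19.6992 = -0.0579  (Pfizer)
  w_3 = 0.220651·2.4577 + -0.012091·19.2917 = 0.3090  (Exxon)
  w_4 = 0.220651·1.0521 + -0.012091·9.3545 = 0.1190  (Alcoa)
  w_5 = 0.220651·0.7801 + -0.012091·12.0704 = 0.0262  (Lockheed)
Σw_i=1.0000  μᵀw=0.1410
σ²=wᵀΣw=λ₁·μ_p+λ₂ = 0.220651·0.141 + -0.012091 = 0.019021 ≈ 0.0190


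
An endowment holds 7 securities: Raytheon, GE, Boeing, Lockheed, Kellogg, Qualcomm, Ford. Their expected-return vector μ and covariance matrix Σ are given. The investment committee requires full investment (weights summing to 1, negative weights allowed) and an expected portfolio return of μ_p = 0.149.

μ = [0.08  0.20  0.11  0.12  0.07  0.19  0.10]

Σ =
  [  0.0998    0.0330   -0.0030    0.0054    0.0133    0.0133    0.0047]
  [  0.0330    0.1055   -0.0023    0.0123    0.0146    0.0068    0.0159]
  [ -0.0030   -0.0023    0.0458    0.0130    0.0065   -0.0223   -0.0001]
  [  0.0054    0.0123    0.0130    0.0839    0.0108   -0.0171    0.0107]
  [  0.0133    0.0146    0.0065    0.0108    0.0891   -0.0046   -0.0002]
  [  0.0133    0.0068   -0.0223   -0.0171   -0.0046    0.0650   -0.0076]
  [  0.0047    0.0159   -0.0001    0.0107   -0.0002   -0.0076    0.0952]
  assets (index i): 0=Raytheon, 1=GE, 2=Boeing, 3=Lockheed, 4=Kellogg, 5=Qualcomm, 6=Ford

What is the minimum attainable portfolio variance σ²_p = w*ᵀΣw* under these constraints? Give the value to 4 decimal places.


u=Σ⁻¹μ = [-0.3579  1.4163  4.3763  1.3739  0.3746  4.8627  1.0707]
v=Σ⁻¹𝟙 = [3.8425  3.1178  32.9633  9.7594  8.1264  30.0269  11.1457]
a=μᵀu=1.958085  b=𝟙ᵀu=13.116586  c=𝟙ᵀv=98.982019  D=ac−b²=21.770374
λ₁=(c·0.149−b)/D = (98.982019·0.149−13.116586)/21.770374 = 0.074952
λ₂=(a−b·0.149)/D = (1.958085−13.116586·0.149)/21.770374 = 0.000171
w* = 0.074952·u + 0.000171·v:
  w_0 = 0.074952·-0.3579 + 0.000171·3.8425 = -0.0262  (Raytheon)
  w_1 = 0.074952·1.4163 + 0.000171·3.1178 = 0.1067  (GE)
  w_2 = 0.074952·4.3763 + 0.000171·32.9633 = 0.3336  (Boeing)
  w_3 = 0.074952·1.3739 + 0.000171·9.7594 = 0.1046  (Lockheed)
  w_4 = 0.074952·0.3746 + 0.000171·8.1264 = 0.0295  (Kellogg)
  w_5 = 0.074952·4.8627 + 0.000171·30.0269 = 0.3696  (Qualcomm)
  w_6 = 0.074952·1.0707 + 0.000171·11.1457 = 0.0822  (Ford)
Σw_i=1.0000  μᵀw=0.1490
σ²=wᵀΣw=λ₁·μ_p+λ₂ = 0.074952·0.149 + 0.000171 = 0.011338 ≈ 0.0113

0.0113


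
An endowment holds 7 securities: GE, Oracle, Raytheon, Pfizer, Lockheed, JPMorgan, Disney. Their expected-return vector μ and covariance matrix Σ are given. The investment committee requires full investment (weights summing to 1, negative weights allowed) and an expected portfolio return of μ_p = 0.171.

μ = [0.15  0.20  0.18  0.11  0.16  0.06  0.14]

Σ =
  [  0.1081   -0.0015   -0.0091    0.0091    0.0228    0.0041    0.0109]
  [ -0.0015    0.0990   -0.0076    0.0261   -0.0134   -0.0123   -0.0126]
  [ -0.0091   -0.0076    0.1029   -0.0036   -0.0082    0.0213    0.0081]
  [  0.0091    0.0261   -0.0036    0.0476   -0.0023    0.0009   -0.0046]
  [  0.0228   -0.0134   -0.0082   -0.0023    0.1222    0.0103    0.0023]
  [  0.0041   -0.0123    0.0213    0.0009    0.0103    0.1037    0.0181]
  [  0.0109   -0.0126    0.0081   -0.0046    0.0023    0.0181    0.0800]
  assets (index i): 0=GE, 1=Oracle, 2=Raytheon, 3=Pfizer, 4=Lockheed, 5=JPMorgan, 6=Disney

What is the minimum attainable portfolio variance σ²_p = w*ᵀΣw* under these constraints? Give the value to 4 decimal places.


0.0185

g=Σ⁻¹μ = [0.9855  2.2802  2.0450  1.2772  1.5100  -0.0883  1.8178]
h=Σ⁻¹𝟙 = [5.6456  9.8857  10.1568  16.7199  8.5286  5.4651  11.7391]
a=μᵀg=1.603247  b=𝟙ᵀg=9.827379  c=𝟙ᵀh=68.141017  D=ac−b²=12.669498
λ₁=(c·0.171−b)/D = (68.141017·0.171−9.827379)/12.669498 = 0.144026
λ₂=(a−b·0.171)/D = (1.603247−9.827379·0.171)/12.669498 = -0.006096
w* = 0.144026·g + -0.006096·h:
  w_0 = 0.144026·0.9855 + -0.006096·5.6456 = 0.1075  (GE)
  w_1 = 0.144026·2.2802 + -0.006096·9.8857 = 0.2681  (Oracle)
  w_2 = 0.144026·2.0450 + -0.006096·10.1568 = 0.2326  (Raytheon)
  w_3 = 0.144026·1.2772 + -0.006096·16.7199 = 0.0820  (Pfizer)
  w_4 = 0.144026·1.5100 + -0.006096·8.5286 = 0.1655  (Lockheed)
  w_5 = 0.144026·-0.0883 + -0.006096·5.4651 = -0.0460  (JPMorgan)
  w_6 = 0.144026·1.8178 + -0.006096·11.7391 = 0.1902  (Disney)
Σw_i=1.0000  μᵀw=0.1710
σ²=wᵀΣw=λ₁·μ_p+λ₂ = 0.144026·0.171 + -0.006096 = 0.018532 ≈ 0.0185


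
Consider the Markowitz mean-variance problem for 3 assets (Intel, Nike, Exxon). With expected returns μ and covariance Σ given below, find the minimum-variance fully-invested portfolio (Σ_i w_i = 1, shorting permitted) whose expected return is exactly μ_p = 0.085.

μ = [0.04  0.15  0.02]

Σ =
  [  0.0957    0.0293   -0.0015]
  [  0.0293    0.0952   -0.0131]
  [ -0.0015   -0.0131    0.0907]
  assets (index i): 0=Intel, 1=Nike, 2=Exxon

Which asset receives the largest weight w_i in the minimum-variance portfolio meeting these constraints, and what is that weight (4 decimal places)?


u=Σ⁻¹μ = [-0.0846  1.6649  0.4596]
v=Σ⁻¹𝟙 = [7.6184  9.8905  12.5799]
a=μᵀu=0.255543  b=𝟙ᵀu=2.039911  c=𝟙ᵀv=30.088752  D=ac−b²=3.527743
λ₁=(c·0.085−b)/D = (30.088752·0.085−2.039911)/3.527743 = 0.146732
λ₂=(a−b·0.085)/D = (0.255543−2.039911·0.085)/3.527743 = 0.023287
w* = 0.146732·u + 0.023287·v:
  w_0 = 0.146732·-0.0846 + 0.023287·7.6184 = 0.1650  (Intel)
  w_1 = 0.146732·1.6649 + 0.023287·9.8905 = 0.4746  (Nike)
  w_2 = 0.146732·0.4596 + 0.023287·12.5799 = 0.3604  (Exxon)
Σw_i=1.0000  μᵀw=0.0850
σ²=wᵀΣw=λ₁·μ_p+λ₂ = 0.146732·0.085 + 0.023287 = 0.035759 ≈ 0.0358

Nike (0.4746)


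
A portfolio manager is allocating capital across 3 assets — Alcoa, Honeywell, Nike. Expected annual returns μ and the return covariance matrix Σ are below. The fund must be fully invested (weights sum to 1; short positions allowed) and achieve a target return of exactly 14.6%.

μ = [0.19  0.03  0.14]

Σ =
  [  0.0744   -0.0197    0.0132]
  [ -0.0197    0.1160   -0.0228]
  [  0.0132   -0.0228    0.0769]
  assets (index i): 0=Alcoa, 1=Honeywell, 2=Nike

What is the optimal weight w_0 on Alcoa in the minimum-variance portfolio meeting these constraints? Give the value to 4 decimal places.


0.5048

g=Σ⁻¹μ = [2.5239  1.0193  1.6895]
h=Σ⁻¹𝟙 = [14.5406  13.9695  14.6498]
a=μᵀg=0.746658  b=𝟙ᵀg=5.232776  c=𝟙ᵀh=43.159948  D=ac−b²=4.843768
λ₁=(c·0.146−b)/D = (43.159948·0.146−5.232776)/4.843768 = 0.220609
λ₂=(a−b·0.146)/D = (0.746658−5.232776·0.146)/4.843768 = -0.003577
w* = 0.220609·g + -0.003577·h:
  w_0 = 0.220609·2.5239 + -0.003577·14.5406 = 0.5048  (Alcoa)
  w_1 = 0.220609·1.0193 + -0.003577·13.9695 = 0.1749  (Honeywell)
  w_2 = 0.220609·1.6895 + -0.003577·14.6498 = 0.3203  (Nike)
Σw_i=1.0000  μᵀw=0.1460
σ²=wᵀΣw=λ₁·μ_p+λ₂ = 0.220609·0.146 + -0.003577 = 0.028632 ≈ 0.0286


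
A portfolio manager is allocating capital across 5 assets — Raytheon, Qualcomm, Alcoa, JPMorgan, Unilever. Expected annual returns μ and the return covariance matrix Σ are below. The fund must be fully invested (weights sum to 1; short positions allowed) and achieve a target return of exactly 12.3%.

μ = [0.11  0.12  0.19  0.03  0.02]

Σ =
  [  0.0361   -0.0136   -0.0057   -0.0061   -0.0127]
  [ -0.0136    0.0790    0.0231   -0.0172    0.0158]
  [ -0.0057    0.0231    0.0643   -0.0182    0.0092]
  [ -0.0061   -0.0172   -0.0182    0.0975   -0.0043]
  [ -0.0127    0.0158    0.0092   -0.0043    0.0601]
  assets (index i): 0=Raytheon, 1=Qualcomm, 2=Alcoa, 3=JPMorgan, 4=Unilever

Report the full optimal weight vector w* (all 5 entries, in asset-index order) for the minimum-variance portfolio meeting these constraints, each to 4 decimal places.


0.4071  0.1444  0.2980  0.1261  0.0244

p=Σ⁻¹μ = [4.5773  1.6149  3.1290  1.4852  0.5028]
q=Σ⁻¹𝟙 = [47.2571  16.0488  16.6131  20.0847  21.2998]
a=μᵀp=1.346407  b=𝟙ᵀp=11.309159  c=𝟙ᵀq=121.303459  D=ac−b²=35.426754
λ₁=(c·0.123−b)/D = (121.303459·0.123−11.309159)/35.426754 = 0.101933
λ₂=(a−b·0.123)/D = (1.346407−11.309159·0.123)/35.426754 = -0.001259
w* = 0.101933·p + -0.001259·q:
  w_0 = 0.101933·4.5773 + -0.001259·47.2571 = 0.4071  (Raytheon)
  w_1 = 0.101933·1.6149 + -0.001259·16.0488 = 0.1444  (Qualcomm)
  w_2 = 0.101933·3.1290 + -0.001259·16.6131 = 0.2980  (Alcoa)
  w_3 = 0.101933·1.4852 + -0.001259·20.0847 = 0.1261  (JPMorgan)
  w_4 = 0.101933·0.5028 + -0.001259·21.2998 = 0.0244  (Unilever)
Σw_i=1.0000  μᵀw=0.1230
σ²=wᵀΣw=λ₁·μ_p+λ₂ = 0.101933·0.123 + -0.001259 = 0.011278 ≈ 0.0113


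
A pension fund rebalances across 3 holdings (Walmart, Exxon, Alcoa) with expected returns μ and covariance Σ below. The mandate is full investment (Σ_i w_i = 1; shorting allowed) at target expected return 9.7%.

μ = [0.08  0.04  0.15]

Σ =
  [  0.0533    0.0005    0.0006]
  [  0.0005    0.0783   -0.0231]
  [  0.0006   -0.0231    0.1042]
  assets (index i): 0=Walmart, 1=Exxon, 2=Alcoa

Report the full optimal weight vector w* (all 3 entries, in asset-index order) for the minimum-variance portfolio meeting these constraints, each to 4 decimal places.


0.3611  0.2520  0.3869

x=Σ⁻¹μ = [1.4731  0.9883  1.6501]
y=Σ⁻¹𝟙 = [18.4585  16.5349  13.1562]
a=μᵀx=0.404900  b=𝟙ᵀx=4.111512  c=𝟙ᵀy=48.149620  D=ac−b²=2.591264
λ₁=(c·0.097−b)/D = (48.149620·0.097−4.111512)/2.591264 = 0.215725
λ₂=(a−b·0.097)/D = (0.404900−4.111512·0.097)/2.591264 = 0.002348
w* = 0.215725·x + 0.002348·y:
  w_0 = 0.215725·1.4731 + 0.002348·18.4585 = 0.3611  (Walmart)
  w_1 = 0.215725·0.9883 + 0.002348·16.5349 = 0.2520  (Exxon)
  w_2 = 0.215725·1.6501 + 0.002348·13.1562 = 0.3869  (Alcoa)
Σw_i=1.0000  μᵀw=0.0970
σ²=wᵀΣw=λ₁·μ_p+λ₂ = 0.215725·0.097 + 0.002348 = 0.023273 ≈ 0.0233


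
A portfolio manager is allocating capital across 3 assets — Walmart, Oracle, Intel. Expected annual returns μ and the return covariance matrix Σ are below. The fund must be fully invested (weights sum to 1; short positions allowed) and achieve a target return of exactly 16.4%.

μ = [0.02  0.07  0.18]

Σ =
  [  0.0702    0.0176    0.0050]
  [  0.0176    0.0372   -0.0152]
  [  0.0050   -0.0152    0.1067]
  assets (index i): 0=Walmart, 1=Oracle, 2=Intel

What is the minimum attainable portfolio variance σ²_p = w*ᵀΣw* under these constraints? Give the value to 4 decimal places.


u=Σ⁻¹μ = [-0.6363  3.0625  2.1531]
v=Σ⁻¹𝟙 = [5.8944  29.5283  13.3023]
a=μᵀu=0.589199  b=𝟙ᵀu=4.579289  c=𝟙ᵀv=48.725080  D=ac−b²=7.738886
λ₁=(c·0.164−b)/D = (48.725080·0.164−4.579289)/7.738886 = 0.440842
λ₂=(a−b·0.164)/D = (0.589199−4.579289·0.164)/7.738886 = -0.020908
w* = 0.440842·u + -0.020908·v:
  w_0 = 0.440842·-0.6363 + -0.020908·5.8944 = -0.4037  (Walmart)
  w_1 = 0.440842·3.0625 + -0.020908·29.5283 = 0.7327  (Oracle)
  w_2 = 0.440842·2.1531 + -0.020908·13.3023 = 0.6710  (Intel)
Σw_i=1.0000  μᵀw=0.1640
σ²=wᵀΣw=λ₁·μ_p+λ₂ = 0.440842·0.164 + -0.020908 = 0.051390 ≈ 0.0514

0.0514


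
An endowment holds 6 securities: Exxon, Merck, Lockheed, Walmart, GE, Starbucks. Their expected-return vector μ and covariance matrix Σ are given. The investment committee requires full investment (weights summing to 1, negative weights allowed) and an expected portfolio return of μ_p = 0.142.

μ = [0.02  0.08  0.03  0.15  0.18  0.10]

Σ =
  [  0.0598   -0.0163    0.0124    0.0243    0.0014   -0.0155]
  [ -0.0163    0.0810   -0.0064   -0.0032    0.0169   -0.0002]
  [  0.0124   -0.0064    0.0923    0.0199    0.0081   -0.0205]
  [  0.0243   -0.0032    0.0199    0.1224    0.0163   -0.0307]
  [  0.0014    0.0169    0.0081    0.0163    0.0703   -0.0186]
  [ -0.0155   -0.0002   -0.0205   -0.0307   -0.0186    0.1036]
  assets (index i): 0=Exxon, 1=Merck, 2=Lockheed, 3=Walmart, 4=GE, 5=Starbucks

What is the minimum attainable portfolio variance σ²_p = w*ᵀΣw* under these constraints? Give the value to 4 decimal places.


p=Σ⁻¹μ = [0.3675  0.5938  0.2410  1.2621  2.5951  1.9090]
q=Σ⁻¹𝟙 = [20.8424  15.0450  10.9414  5.7128  12.6142  18.9225]
a=μᵀp=0.909406  b=𝟙ᵀp=6.968411  c=𝟙ᵀq=84.078314  D=ac−b²=27.902578
λ₁=(c·0.142−b)/D = (84.078314·0.142−6.968411)/27.902578 = 0.178145
λ₂=(a−b·0.142)/D = (0.909406−6.968411·0.142)/27.902578 = -0.002871
w* = 0.178145·p + -0.002871·q:
  w_0 = 0.178145·0.3675 + -0.002871·20.8424 = 0.0056  (Exxon)
  w_1 = 0.178145·0.5938 + -0.002871·15.0450 = 0.0626  (Merck)
  w_2 = 0.178145·0.2410 + -0.002871·10.9414 = 0.0115  (Lockheed)
  w_3 = 0.178145·1.2621 + -0.002871·5.7128 = 0.2084  (Walmart)
  w_4 = 0.178145·2.5951 + -0.002871·12.6142 = 0.4261  (GE)
  w_5 = 0.178145·1.9090 + -0.002871·18.9225 = 0.2857  (Starbucks)
Σw_i=1.0000  μᵀw=0.1420
σ²=wᵀΣw=λ₁·μ_p+λ₂ = 0.178145·0.142 + -0.002871 = 0.022426 ≈ 0.0224

0.0224


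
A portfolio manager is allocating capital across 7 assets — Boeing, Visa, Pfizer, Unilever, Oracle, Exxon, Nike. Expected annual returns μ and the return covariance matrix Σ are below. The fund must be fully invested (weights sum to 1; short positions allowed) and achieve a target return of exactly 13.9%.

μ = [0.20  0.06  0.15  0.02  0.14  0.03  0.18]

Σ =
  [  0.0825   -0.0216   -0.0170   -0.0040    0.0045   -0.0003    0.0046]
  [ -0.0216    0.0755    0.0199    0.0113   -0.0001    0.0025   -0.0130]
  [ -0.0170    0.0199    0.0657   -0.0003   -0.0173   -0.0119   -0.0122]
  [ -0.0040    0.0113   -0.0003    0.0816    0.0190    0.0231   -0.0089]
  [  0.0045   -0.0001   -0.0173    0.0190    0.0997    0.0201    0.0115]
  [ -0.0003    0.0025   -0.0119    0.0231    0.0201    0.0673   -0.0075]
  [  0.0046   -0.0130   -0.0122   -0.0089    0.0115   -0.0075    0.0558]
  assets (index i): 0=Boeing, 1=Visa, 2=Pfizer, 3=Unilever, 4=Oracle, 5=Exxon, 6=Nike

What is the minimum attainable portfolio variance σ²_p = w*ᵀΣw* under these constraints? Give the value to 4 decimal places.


0.0087

p=Σ⁻¹μ = [3.3176  1.3337  4.0323  0.0562  1.2373  1.1874  4.0582]
q=Σ⁻¹𝟙 = [19.9972  15.2583  25.5997  8.0361  5.2550  17.7006  28.0023]
a=μᵀp=2.288831  b=𝟙ᵀp=15.222749  c=𝟙ᵀq=119.849169  D=ac−b²=42.582453
λ₁=(c·0.139−b)/D = (119.849169·0.139−15.222749)/42.582453 = 0.033730
λ₂=(a−b·0.139)/D = (2.288831−15.222749·0.139)/42.582453 = 0.004060
w* = 0.033730·p + 0.004060·q:
  w_0 = 0.033730·3.3176 + 0.004060·19.9972 = 0.1931  (Boeing)
  w_1 = 0.033730·1.3337 + 0.004060·15.2583 = 0.1069  (Visa)
  w_2 = 0.033730·4.0323 + 0.004060·25.5997 = 0.2399  (Pfizer)
  w_3 = 0.033730·0.0562 + 0.004060·8.0361 = 0.0345  (Unilever)
  w_4 = 0.033730·1.2373 + 0.004060·5.2550 = 0.0631  (Oracle)
  w_5 = 0.033730·1.1874 + 0.004060·17.7006 = 0.1119  (Exxon)
  w_6 = 0.033730·4.0582 + 0.004060·28.0023 = 0.2506  (Nike)
Σw_i=1.0000  μᵀw=0.1390
σ²=wᵀΣw=λ₁·μ_p+λ₂ = 0.033730·0.139 + 0.004060 = 0.008748 ≈ 0.0087


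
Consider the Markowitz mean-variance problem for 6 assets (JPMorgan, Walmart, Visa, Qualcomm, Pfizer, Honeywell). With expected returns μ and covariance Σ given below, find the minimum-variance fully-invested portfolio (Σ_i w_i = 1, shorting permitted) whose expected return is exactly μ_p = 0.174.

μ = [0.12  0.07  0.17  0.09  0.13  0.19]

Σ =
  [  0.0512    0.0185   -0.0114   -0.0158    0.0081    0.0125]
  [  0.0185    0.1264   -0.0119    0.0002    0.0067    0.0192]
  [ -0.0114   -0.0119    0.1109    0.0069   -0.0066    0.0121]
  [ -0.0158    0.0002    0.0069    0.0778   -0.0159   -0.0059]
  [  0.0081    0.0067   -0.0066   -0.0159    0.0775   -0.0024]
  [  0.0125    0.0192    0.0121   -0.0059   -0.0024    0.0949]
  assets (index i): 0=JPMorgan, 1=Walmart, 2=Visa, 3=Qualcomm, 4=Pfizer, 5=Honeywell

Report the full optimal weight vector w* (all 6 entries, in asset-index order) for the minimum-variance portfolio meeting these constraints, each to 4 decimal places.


0.1981  -0.1857  0.2654  0.0507  0.2341  0.4375

g=Σ⁻¹μ = [2.6419  -0.0403  1.6119  2.0877  2.0211  1.6377]
h=Σ⁻¹𝟙 = [22.6190  3.6683  10.6254  20.2003  15.4914  7.1088]
a=μᵀg=1.350019  b=𝟙ᵀg=9.959953  c=𝟙ᵀh=79.713141  D=ac−b²=8.413621
λ₁=(c·0.174−b)/D = (79.713141·0.174−9.959953)/8.413621 = 0.464739
λ₂=(a−b·0.174)/D = (1.350019−9.959953·0.174)/8.413621 = -0.045523
w* = 0.464739·g + -0.045523·h:
  w_0 = 0.464739·2.6419 + -0.045523·22.6190 = 0.1981  (JPMorgan)
  w_1 = 0.464739·-0.0403 + -0.045523·3.6683 = -0.1857  (Walmart)
  w_2 = 0.464739·1.6119 + -0.045523·10.6254 = 0.2654  (Visa)
  w_3 = 0.464739·2.0877 + -0.045523·20.2003 = 0.0507  (Qualcomm)
  w_4 = 0.464739·2.0211 + -0.045523·15.4914 = 0.2341  (Pfizer)
  w_5 = 0.464739·1.6377 + -0.045523·7.1088 = 0.4375  (Honeywell)
Σw_i=1.0000  μᵀw=0.1740
σ²=wᵀΣw=λ₁·μ_p+λ₂ = 0.464739·0.174 + -0.045523 = 0.035342 ≈ 0.0353


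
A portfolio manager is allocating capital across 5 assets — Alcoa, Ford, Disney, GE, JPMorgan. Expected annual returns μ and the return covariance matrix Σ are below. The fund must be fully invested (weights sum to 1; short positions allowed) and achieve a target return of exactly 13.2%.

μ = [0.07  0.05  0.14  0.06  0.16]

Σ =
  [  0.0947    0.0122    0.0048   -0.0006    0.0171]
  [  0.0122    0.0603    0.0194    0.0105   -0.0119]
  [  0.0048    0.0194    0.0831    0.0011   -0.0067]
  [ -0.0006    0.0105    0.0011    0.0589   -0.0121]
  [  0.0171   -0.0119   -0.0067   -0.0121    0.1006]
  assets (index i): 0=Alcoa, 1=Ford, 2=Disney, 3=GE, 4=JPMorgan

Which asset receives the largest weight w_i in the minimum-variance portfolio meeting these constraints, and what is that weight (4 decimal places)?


g=Σ⁻¹μ = [0.2788  0.3592  1.7172  1.3069  1.8571]
h=Σ⁻¹𝟙 = [6.3225  11.6930  9.7557  17.4456  12.9969]
a=μᵀg=0.653438  b=𝟙ᵀg=5.519261  c=𝟙ᵀh=58.213709  D=ac−b²=7.576784
λ₁=(c·0.132−b)/D = (58.213709·0.132−5.519261)/7.576784 = 0.285735
λ₂=(a−b·0.132)/D = (0.653438−5.519261·0.132)/7.576784 = -0.009912
w* = 0.285735·g + -0.009912·h:
  w_0 = 0.285735·0.2788 + -0.009912·6.3225 = 0.0170  (Alcoa)
  w_1 = 0.285735·0.3592 + -0.009912·11.6930 = -0.0133  (Ford)
  w_2 = 0.285735·1.7172 + -0.009912·9.7557 = 0.3940  (Disney)
  w_3 = 0.285735·1.3069 + -0.009912·17.4456 = 0.2005  (GE)
  w_4 = 0.285735·1.8571 + -0.009912·12.9969 = 0.4018  (JPMorgan)
Σw_i=1.0000  μᵀw=0.1320
σ²=wᵀΣw=λ₁·μ_p+λ₂ = 0.285735·0.132 + -0.009912 = 0.027804 ≈ 0.0278

JPMorgan (0.4018)


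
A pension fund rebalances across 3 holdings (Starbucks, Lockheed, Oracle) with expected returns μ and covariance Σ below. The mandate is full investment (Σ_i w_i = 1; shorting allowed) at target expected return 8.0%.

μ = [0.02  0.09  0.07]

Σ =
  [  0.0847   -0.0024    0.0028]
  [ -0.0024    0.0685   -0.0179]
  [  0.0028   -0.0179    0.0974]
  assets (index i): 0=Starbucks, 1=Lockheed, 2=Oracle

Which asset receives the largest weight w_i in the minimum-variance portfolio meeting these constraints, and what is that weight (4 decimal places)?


Lockheed (0.5952)

p=Σ⁻¹μ = [0.2479  1.5846  1.0028]
q=Σ⁻¹𝟙 = [11.8900  18.4970  13.3245]
a=μᵀp=0.217765  b=𝟙ᵀp=2.835243  c=𝟙ᵀq=43.711489  D=ac−b²=1.480227
λ₁=(c·0.080−b)/D = (43.711489·0.080−2.835243)/1.480227 = 0.447010
λ₂=(a−b·0.080)/D = (0.217765−2.835243·0.080)/1.480227 = -0.006117
w* = 0.447010·p + -0.006117·q:
  w_0 = 0.447010·0.2479 + -0.006117·11.8900 = 0.0381  (Starbucks)
  w_1 = 0.447010·1.5846 + -0.006117·18.4970 = 0.5952  (Lockheed)
  w_2 = 0.447010·1.0028 + -0.006117·13.3245 = 0.3667  (Oracle)
Σw_i=1.0000  μᵀw=0.0800
σ²=wᵀΣw=λ₁·μ_p+λ₂ = 0.447010·0.080 + -0.006117 = 0.029644 ≈ 0.0296


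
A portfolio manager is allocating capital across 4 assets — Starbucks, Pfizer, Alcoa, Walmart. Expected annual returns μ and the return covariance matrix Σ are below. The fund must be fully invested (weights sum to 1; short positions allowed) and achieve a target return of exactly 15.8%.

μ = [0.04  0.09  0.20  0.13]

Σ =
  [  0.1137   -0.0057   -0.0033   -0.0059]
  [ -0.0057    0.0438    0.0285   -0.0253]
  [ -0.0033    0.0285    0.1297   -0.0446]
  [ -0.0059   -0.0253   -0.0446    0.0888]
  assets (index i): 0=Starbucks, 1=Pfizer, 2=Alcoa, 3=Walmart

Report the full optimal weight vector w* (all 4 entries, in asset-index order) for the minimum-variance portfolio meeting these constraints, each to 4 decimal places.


-0.0307  0.1313  0.4356  0.4638

g=Σ⁻¹μ = [0.7224  2.7039  2.1166  3.3454]
h=Σ⁻¹𝟙 = [12.1249  33.3296  9.8026  26.4862]
a=μᵀg=1.130483  b=𝟙ᵀg=8.888391  c=𝟙ᵀh=81.743293  D=ac−b²=13.405872
λ₁=(c·0.158−b)/D = (81.743293·0.158−8.888391)/13.405872 = 0.300394
λ₂=(a−b·0.158)/D = (1.130483−8.888391·0.158)/13.405872 = -0.020430
w* = 0.300394·g + -0.020430·h:
  w_0 = 0.300394·0.7224 + -0.020430·12.1249 = -0.0307  (Starbucks)
  w_1 = 0.300394·2.7039 + -0.020430·33.3296 = 0.1313  (Pfizer)
  w_2 = 0.300394·2.1166 + -0.020430·9.8026 = 0.4356  (Alcoa)
  w_3 = 0.300394·3.3454 + -0.020430·26.4862 = 0.4638  (Walmart)
Σw_i=1.0000  μᵀw=0.1580
σ²=wᵀΣw=λ₁·μ_p+λ₂ = 0.300394·0.158 + -0.020430 = 0.027032 ≈ 0.0270


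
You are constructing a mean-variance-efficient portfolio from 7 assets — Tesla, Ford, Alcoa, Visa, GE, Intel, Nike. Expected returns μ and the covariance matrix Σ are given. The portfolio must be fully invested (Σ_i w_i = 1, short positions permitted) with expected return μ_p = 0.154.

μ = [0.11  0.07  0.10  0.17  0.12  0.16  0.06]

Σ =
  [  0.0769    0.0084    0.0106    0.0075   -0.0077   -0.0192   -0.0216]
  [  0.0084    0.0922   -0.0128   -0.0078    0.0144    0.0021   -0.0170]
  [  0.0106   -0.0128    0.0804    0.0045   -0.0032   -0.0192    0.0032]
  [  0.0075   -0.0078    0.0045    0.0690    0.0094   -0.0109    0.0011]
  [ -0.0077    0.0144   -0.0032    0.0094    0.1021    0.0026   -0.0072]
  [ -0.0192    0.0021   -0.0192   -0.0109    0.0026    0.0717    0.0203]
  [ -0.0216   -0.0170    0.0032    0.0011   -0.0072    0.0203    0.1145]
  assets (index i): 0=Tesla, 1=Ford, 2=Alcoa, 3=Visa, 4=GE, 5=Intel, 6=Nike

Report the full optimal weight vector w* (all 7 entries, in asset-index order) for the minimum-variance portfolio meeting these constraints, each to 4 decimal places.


u=Σ⁻¹μ = [1.8846  0.9126  1.8413  2.6548  0.9409  3.4635  0.3832]
v=Σ⁻¹𝟙 = [16.8973  12.8869  16.5434  15.1447  8.5215  21.7110  9.9134]
a=μᵀu=1.596696  b=𝟙ᵀu=12.080863  c=𝟙ᵀv=101.618121  D=ac−b²=16.306014
λ₁=(c·0.154−b)/D = (101.618121·0.154−12.080863)/16.306014 = 0.218835
λ₂=(a−b·0.154)/D = (1.596696−12.080863·0.154)/16.306014 = -0.016175
w* = 0.218835·u + -0.016175·v:
  w_0 = 0.218835·1.8846 + -0.016175·16.8973 = 0.1391  (Tesla)
  w_1 = 0.218835·0.9126 + -0.016175·12.8869 = -0.0088  (Ford)
  w_2 = 0.218835·1.8413 + -0.016175·16.5434 = 0.1353  (Alcoa)
  w_3 = 0.218835·2.6548 + -0.016175·15.1447 = 0.3360  (Visa)
  w_4 = 0.218835·0.9409 + -0.016175·8.5215 = 0.0681  (GE)
  w_5 = 0.218835·3.4635 + -0.016175·21.7110 = 0.4068  (Intel)
  w_6 = 0.218835·0.3832 + -0.016175·9.9134 = -0.0765  (Nike)
Σw_i=1.0000  μᵀw=0.1540
σ²=wᵀΣw=λ₁·μ_p+λ₂ = 0.218835·0.154 + -0.016175 = 0.017525 ≈ 0.0175

0.1391  -0.0088  0.1353  0.3360  0.0681  0.4068  -0.0765


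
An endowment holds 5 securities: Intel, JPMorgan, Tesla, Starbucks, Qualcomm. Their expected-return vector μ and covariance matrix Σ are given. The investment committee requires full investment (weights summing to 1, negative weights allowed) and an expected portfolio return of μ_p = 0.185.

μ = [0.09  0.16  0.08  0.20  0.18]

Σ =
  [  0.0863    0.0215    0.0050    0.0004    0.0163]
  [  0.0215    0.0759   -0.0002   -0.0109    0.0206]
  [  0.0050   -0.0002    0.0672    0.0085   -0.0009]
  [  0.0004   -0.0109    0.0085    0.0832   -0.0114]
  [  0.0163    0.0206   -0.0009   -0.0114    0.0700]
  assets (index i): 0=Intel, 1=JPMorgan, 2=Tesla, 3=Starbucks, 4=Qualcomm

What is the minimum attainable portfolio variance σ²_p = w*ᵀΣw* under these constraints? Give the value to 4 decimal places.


0.0253

x=Σ⁻¹μ = [0.0502  1.8329  0.8590  2.8990  2.5035]
y=Σ⁻¹𝟙 = [5.9204  10.1562  12.9039  13.6902  12.3137]
a=μᵀx=1.396941  b=𝟙ᵀx=8.144659  c=𝟙ᵀy=54.984495  D=ac−b²=10.474606
λ₁=(c·0.185−b)/D = (54.984495·0.185−8.144659)/10.474606 = 0.193561
λ₂=(a−b·0.185)/D = (1.396941−8.144659·0.185)/10.474606 = -0.010485
w* = 0.193561·x + -0.010485·y:
  w_0 = 0.193561·0.0502 + -0.010485·5.9204 = -0.0524  (Intel)
  w_1 = 0.193561·1.8329 + -0.010485·10.1562 = 0.2483  (JPMorgan)
  w_2 = 0.193561·0.8590 + -0.010485·12.9039 = 0.0310  (Tesla)
  w_3 = 0.193561·2.8990 + -0.010485·13.6902 = 0.4176  (Starbucks)
  w_4 = 0.193561·2.5035 + -0.010485·12.3137 = 0.3555  (Qualcomm)
Σw_i=1.0000  μᵀw=0.1850
σ²=wᵀΣw=λ₁·μ_p+λ₂ = 0.193561·0.185 + -0.010485 = 0.025324 ≈ 0.0253


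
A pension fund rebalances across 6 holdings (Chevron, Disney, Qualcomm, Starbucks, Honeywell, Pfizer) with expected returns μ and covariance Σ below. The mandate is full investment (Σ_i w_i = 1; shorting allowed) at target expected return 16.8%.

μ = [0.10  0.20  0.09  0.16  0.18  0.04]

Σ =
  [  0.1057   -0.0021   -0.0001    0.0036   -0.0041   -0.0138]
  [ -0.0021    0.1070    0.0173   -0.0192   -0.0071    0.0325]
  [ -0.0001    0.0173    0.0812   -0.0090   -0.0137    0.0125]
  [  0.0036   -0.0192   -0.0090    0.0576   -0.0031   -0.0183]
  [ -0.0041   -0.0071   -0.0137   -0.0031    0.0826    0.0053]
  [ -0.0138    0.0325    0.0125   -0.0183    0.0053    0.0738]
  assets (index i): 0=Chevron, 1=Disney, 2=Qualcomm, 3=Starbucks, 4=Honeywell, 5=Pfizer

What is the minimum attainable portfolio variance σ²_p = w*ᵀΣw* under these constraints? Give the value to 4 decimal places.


0.0152

u=Σ⁻¹μ = [0.9921  2.5046  1.4697  3.9834  2.8267  0.1603]
v=Σ⁻¹𝟙 = [11.3035  8.6864  13.8403  27.3744  15.7651  15.1501]
a=μᵀu=1.884971  b=𝟙ᵀu=11.936883  c=𝟙ᵀv=92.119786  D=ac−b²=31.153972
λ₁=(c·0.168−b)/D = (92.119786·0.168−11.936883)/31.153972 = 0.113605
λ₂=(a−b·0.168)/D = (1.884971−11.936883·0.168)/31.153972 = -0.003865
w* = 0.113605·u + -0.003865·v:
  w_0 = 0.113605·0.9921 + -0.003865·11.3035 = 0.0690  (Chevron)
  w_1 = 0.113605·2.5046 + -0.003865·8.6864 = 0.2510  (Disney)
  w_2 = 0.113605·1.4697 + -0.003865·13.8403 = 0.1135  (Qualcomm)
  w_3 = 0.113605·3.9834 + -0.003865·27.3744 = 0.3467  (Starbucks)
  w_4 = 0.113605·2.8267 + -0.003865·15.7651 = 0.2602  (Honeywell)
  w_5 = 0.113605·0.1603 + -0.003865·15.1501 = -0.0403  (Pfizer)
Σw_i=1.0000  μᵀw=0.1680
σ²=wᵀΣw=λ₁·μ_p+λ₂ = 0.113605·0.168 + -0.003865 = 0.015220 ≈ 0.0152


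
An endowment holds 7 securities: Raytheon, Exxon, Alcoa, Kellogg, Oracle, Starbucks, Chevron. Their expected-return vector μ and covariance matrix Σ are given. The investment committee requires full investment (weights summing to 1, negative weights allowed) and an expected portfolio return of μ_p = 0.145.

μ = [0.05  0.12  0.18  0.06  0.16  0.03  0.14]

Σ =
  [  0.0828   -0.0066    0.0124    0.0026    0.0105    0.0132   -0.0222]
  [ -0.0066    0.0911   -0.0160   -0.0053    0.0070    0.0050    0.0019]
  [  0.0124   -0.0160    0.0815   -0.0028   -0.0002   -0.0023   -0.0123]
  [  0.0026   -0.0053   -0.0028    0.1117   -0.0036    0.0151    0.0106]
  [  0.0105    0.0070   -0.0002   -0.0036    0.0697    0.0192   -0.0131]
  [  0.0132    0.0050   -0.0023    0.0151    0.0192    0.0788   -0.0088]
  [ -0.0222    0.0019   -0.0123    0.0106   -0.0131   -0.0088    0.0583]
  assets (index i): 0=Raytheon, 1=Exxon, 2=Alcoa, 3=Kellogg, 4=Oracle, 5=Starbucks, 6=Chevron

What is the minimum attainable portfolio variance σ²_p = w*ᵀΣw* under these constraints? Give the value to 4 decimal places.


x=Σ⁻¹μ = [0.9843  1.6490  2.9860  0.4046  2.7746  -0.1215  3.8840]
y=Σ⁻¹𝟙 = [15.0712  13.3281  17.5360  6.1910  14.3298  8.4514  29.5269]
a=μᵀx=1.792895  b=𝟙ᵀx=12.560960  c=𝟙ᵀy=104.434550  D=ac−b²=29.462419
λ₁=(c·0.145−b)/D = (104.434550·0.145−12.560960)/29.462419 = 0.087639
λ₂=(a−b·0.145)/D = (1.792895−12.560960·0.145)/29.462419 = -0.000965
w* = 0.087639·x + -0.000965·y:
  w_0 = 0.087639·0.9843 + -0.000965·15.0712 = 0.0717  (Raytheon)
  w_1 = 0.087639·1.6490 + -0.000965·13.3281 = 0.1316  (Exxon)
  w_2 = 0.087639·2.9860 + -0.000965·17.5360 = 0.2448  (Alcoa)
  w_3 = 0.087639·0.4046 + -0.000965·6.1910 = 0.0295  (Kellogg)
  w_4 = 0.087639·2.7746 + -0.000965·14.3298 = 0.2293  (Oracle)
  w_5 = 0.087639·-0.1215 + -0.000965·8.4514 = -0.0188  (Starbucks)
  w_6 = 0.087639·3.8840 + -0.000965·29.5269 = 0.3119  (Chevron)
Σw_i=1.0000  μᵀw=0.1450
σ²=wᵀΣw=λ₁·μ_p+λ₂ = 0.087639·0.145 + -0.000965 = 0.011742 ≈ 0.0117

0.0117


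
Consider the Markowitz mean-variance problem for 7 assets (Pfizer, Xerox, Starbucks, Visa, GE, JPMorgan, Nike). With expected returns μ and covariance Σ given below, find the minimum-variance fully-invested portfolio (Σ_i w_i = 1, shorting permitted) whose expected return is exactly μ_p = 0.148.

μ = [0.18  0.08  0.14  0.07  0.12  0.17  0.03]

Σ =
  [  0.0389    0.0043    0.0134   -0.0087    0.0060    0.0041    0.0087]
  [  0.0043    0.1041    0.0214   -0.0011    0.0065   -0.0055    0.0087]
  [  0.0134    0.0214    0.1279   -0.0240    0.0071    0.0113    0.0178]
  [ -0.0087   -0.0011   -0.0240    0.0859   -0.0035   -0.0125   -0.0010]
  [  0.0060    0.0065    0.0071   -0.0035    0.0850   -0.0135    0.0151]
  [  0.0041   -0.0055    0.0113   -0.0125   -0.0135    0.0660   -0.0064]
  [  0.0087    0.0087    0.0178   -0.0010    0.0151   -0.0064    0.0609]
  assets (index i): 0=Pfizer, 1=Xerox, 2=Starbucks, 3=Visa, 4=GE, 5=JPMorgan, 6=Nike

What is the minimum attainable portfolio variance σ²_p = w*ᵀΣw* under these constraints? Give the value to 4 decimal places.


0.0127

g=Σ⁻¹μ = [4.3232  0.5718  0.6225  1.9173  1.6317  2.9008  -0.4569]
h=Σ⁻¹𝟙 = [21.3304  7.6096  3.8244  18.5774  11.4952  20.7229  10.8009]
a=μᵀg=1.720514  b=𝟙ᵀg=11.510417  c=𝟙ᵀh=94.360807  D=ac−b²=29.859381
λ₁=(c·0.148−b)/D = (94.360807·0.148−11.510417)/29.859381 = 0.082218
λ₂=(a−b·0.148)/D = (1.720514−11.510417·0.148)/29.859381 = 0.000568
w* = 0.082218·g + 0.000568·h:
  w_0 = 0.082218·4.3232 + 0.000568·21.3304 = 0.3676  (Pfizer)
  w_1 = 0.082218·0.5718 + 0.000568·7.6096 = 0.0513  (Xerox)
  w_2 = 0.082218·0.6225 + 0.000568·3.8244 = 0.0534  (Starbucks)
  w_3 = 0.082218·1.9173 + 0.000568·18.5774 = 0.1682  (Visa)
  w_4 = 0.082218·1.6317 + 0.000568·11.4952 = 0.1407  (GE)
  w_5 = 0.082218·2.9008 + 0.000568·20.7229 = 0.2503  (JPMorgan)
  w_6 = 0.082218·-0.4569 + 0.000568·10.8009 = -0.0314  (Nike)
Σw_i=1.0000  μᵀw=0.1480
σ²=wᵀΣw=λ₁·μ_p+λ₂ = 0.082218·0.148 + 0.000568 = 0.012737 ≈ 0.0127


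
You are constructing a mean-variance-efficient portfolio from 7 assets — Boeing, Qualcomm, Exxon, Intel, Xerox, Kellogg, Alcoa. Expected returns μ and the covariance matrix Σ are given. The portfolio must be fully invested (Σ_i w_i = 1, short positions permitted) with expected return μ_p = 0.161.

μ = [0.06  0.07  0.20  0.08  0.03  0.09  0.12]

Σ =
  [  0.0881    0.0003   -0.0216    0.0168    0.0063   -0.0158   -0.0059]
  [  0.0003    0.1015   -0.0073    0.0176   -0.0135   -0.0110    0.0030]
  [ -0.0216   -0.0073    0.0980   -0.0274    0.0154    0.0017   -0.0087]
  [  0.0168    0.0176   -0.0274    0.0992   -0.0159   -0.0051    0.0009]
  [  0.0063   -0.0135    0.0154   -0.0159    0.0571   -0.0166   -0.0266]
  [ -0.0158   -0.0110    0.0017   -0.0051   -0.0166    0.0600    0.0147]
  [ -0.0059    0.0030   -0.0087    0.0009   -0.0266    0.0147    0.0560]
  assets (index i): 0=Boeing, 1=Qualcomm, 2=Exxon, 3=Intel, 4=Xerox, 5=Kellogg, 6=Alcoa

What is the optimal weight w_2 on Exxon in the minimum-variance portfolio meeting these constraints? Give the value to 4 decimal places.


0.5295

p=Σ⁻¹μ = [1.4548  1.0487  2.7617  1.5973  2.4158  2.0012  3.2655]
q=Σ⁻¹𝟙 = [16.0590  15.9654  15.2569  17.0438  44.5233  28.7298  34.3971]
a=μᵀp=1.485273  b=𝟙ᵀp=14.545037  c=𝟙ᵀq=171.975279  D=ac−b²=43.872057
λ₁=(c·0.161−b)/D = (171.975279·0.161−14.545037)/43.872057 = 0.299575
λ₂=(a−b·0.161)/D = (1.485273−14.545037·0.161)/43.872057 = -0.019522
w* = 0.299575·p + -0.019522·q:
  w_0 = 0.299575·1.4548 + -0.019522·16.0590 = 0.1223  (Boeing)
  w_1 = 0.299575·1.0487 + -0.019522·15.9654 = 0.0025  (Qualcomm)
  w_2 = 0.299575·2.7617 + -0.019522·15.2569 = 0.5295  (Exxon)
  w_3 = 0.299575·1.5973 + -0.019522·17.0438 = 0.1458  (Intel)
  w_4 = 0.299575·2.4158 + -0.019522·44.5233 = -0.1455  (Xerox)
  w_5 = 0.299575·2.0012 + -0.019522·28.7298 = 0.0386  (Kellogg)
  w_6 = 0.299575·3.2655 + -0.019522·34.3971 = 0.3068  (Alcoa)
Σw_i=1.0000  μᵀw=0.1610
σ²=wᵀΣw=λ₁·μ_p+λ₂ = 0.299575·0.161 + -0.019522 = 0.028709 ≈ 0.0287


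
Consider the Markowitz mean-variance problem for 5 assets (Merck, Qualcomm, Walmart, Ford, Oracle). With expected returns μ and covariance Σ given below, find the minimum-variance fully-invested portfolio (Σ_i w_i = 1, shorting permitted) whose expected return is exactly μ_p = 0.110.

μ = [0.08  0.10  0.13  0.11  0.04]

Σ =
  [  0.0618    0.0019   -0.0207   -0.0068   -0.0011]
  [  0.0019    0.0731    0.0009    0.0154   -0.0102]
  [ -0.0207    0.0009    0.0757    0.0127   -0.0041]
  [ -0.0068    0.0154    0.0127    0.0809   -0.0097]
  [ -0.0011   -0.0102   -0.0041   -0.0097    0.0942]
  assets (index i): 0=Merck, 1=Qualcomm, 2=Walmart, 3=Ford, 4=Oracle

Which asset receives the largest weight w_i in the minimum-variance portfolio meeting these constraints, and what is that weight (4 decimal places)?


p=Σ⁻¹μ = [2.1078  1.1699  2.1423  1.0713  0.7795]
q=Σ⁻¹𝟙 = [23.4003  12.5570  18.4240  10.7426  14.1567]
a=μᵀp=0.713137  b=𝟙ᵀp=7.270810  c=𝟙ᵀq=79.280746  D=ac−b²=3.673337
λ₁=(c·0.110−b)/D = (79.280746·0.110−7.270810)/3.673337 = 0.394756
λ₂=(a−b·0.110)/D = (0.713137−7.270810·0.110)/3.673337 = -0.023590
w* = 0.394756·p + -0.023590·q:
  w_0 = 0.394756·2.1078 + -0.023590·23.4003 = 0.2801  (Merck)
  w_1 = 0.394756·1.1699 + -0.023590·12.5570 = 0.1656  (Qualcomm)
  w_2 = 0.394756·2.1423 + -0.023590·18.4240 = 0.4111  (Walmart)
  w_3 = 0.394756·1.0713 + -0.023590·10.7426 = 0.1695  (Ford)
  w_4 = 0.394756·0.7795 + -0.023590·14.1567 = -0.0262  (Oracle)
Σw_i=1.0000  μᵀw=0.1100
σ²=wᵀΣw=λ₁·μ_p+λ₂ = 0.394756·0.110 + -0.023590 = 0.019834 ≈ 0.0198

Walmart (0.4111)


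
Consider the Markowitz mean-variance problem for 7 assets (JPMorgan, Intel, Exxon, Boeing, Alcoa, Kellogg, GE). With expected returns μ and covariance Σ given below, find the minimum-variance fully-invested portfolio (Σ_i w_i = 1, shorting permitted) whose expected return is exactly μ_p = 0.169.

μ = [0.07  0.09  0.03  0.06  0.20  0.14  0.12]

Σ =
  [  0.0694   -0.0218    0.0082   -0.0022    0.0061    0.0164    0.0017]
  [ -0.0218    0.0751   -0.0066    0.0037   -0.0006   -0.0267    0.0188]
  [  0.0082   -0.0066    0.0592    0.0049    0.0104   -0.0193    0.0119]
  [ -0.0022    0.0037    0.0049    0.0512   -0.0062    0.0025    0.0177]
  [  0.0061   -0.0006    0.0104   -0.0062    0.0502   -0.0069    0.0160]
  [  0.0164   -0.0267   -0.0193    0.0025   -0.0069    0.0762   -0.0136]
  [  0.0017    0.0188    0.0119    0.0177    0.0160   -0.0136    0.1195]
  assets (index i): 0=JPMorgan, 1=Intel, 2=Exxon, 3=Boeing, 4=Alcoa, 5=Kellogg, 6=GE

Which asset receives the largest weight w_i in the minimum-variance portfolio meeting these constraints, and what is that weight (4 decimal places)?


g=Σ⁻¹μ = [0.6075  2.5241  0.8538  1.2644  4.3215  3.1765  0.1090]
h=Σ⁻¹𝟙 = [13.0508  28.0842  22.1499  17.2835  20.1159  26.9067  -0.6326]
a=μᵀg=1.693269  b=𝟙ᵀg=12.856848  c=𝟙ᵀh=126.958379  D=ac−b²=49.676123
λ₁=(c·0.169−b)/D = (126.958379·0.169−12.856848)/49.676123 = 0.173104
λ₂=(a−b·0.169)/D = (1.693269−12.856848·0.169)/49.676123 = -0.009653
w* = 0.173104·g + -0.009653·h:
  w_0 = 0.173104·0.6075 + -0.009653·13.0508 = -0.0208  (JPMorgan)
  w_1 = 0.173104·2.5241 + -0.009653·28.0842 = 0.1658  (Intel)
  w_2 = 0.173104·0.8538 + -0.009653·22.1499 = -0.0660  (Exxon)
  w_3 = 0.173104·1.2644 + -0.009653·17.2835 = 0.0520  (Boeing)
  w_4 = 0.173104·4.3215 + -0.009653·20.1159 = 0.5539  (Alcoa)
  w_5 = 0.173104·3.1765 + -0.009653·26.9067 = 0.2901  (Kellogg)
  w_6 = 0.173104·0.1090 + -0.009653·-0.6326 = 0.0250  (GE)
Σw_i=1.0000  μᵀw=0.1690
σ²=wᵀΣw=λ₁·μ_p+λ₂ = 0.173104·0.169 + -0.009653 = 0.019601 ≈ 0.0196

Alcoa (0.5539)
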